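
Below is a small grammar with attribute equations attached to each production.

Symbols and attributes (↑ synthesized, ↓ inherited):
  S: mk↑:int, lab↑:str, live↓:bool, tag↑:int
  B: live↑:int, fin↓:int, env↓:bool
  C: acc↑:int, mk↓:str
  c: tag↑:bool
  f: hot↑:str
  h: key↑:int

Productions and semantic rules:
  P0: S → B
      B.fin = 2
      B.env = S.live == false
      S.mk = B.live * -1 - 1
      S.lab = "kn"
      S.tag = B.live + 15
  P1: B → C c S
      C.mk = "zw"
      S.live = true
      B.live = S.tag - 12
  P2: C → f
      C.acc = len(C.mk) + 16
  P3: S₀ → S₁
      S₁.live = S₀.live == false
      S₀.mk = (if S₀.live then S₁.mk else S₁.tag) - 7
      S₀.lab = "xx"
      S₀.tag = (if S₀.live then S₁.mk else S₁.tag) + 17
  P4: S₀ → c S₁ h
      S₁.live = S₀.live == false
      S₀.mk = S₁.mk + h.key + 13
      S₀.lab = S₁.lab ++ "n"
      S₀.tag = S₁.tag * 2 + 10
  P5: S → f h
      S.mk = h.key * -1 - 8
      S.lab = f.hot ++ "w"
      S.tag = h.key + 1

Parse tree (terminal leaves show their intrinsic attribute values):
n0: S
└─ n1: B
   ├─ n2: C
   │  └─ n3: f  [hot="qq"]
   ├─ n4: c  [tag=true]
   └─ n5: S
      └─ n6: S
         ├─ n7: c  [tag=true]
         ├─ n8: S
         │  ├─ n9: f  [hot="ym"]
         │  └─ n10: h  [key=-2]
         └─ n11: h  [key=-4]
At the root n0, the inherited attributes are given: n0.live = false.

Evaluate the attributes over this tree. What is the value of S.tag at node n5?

1. n0.live = false  [given at root]
2. n1.fin = 2  [2]
3. n1.env = true  [S.live == false]
4. n2.mk = "zw"  ["zw"]
5. n3.hot = "qq"  [terminal]
6. n2.acc = 18  [len(C.mk) + 16]
7. n4.tag = true  [terminal]
8. n5.live = true  [true]
9. n6.live = false  [S₀.live == false]
10. n7.tag = true  [terminal]
11. n8.live = true  [S₀.live == false]
12. n9.hot = "ym"  [terminal]
13. n10.key = -2  [terminal]
14. n8.mk = -6  [h.key * -1 - 8]
15. n8.lab = "ymw"  [f.hot ++ "w"]
16. n8.tag = -1  [h.key + 1]
17. n11.key = -4  [terminal]
18. n6.mk = 3  [S₁.mk + h.key + 13]
19. n6.lab = "ymwn"  [S₁.lab ++ "n"]
20. n6.tag = 8  [S₁.tag * 2 + 10]
21. n5.mk = -4  [(if S₀.live then S₁.mk else S₁.tag) - 7]
22. n5.lab = "xx"  ["xx"]
23. n5.tag = 20  [(if S₀.live then S₁.mk else S₁.tag) + 17]
24. n1.live = 8  [S.tag - 12]
25. n0.mk = -9  [B.live * -1 - 1]
26. n0.lab = "kn"  ["kn"]
27. n0.tag = 23  [B.live + 15]

20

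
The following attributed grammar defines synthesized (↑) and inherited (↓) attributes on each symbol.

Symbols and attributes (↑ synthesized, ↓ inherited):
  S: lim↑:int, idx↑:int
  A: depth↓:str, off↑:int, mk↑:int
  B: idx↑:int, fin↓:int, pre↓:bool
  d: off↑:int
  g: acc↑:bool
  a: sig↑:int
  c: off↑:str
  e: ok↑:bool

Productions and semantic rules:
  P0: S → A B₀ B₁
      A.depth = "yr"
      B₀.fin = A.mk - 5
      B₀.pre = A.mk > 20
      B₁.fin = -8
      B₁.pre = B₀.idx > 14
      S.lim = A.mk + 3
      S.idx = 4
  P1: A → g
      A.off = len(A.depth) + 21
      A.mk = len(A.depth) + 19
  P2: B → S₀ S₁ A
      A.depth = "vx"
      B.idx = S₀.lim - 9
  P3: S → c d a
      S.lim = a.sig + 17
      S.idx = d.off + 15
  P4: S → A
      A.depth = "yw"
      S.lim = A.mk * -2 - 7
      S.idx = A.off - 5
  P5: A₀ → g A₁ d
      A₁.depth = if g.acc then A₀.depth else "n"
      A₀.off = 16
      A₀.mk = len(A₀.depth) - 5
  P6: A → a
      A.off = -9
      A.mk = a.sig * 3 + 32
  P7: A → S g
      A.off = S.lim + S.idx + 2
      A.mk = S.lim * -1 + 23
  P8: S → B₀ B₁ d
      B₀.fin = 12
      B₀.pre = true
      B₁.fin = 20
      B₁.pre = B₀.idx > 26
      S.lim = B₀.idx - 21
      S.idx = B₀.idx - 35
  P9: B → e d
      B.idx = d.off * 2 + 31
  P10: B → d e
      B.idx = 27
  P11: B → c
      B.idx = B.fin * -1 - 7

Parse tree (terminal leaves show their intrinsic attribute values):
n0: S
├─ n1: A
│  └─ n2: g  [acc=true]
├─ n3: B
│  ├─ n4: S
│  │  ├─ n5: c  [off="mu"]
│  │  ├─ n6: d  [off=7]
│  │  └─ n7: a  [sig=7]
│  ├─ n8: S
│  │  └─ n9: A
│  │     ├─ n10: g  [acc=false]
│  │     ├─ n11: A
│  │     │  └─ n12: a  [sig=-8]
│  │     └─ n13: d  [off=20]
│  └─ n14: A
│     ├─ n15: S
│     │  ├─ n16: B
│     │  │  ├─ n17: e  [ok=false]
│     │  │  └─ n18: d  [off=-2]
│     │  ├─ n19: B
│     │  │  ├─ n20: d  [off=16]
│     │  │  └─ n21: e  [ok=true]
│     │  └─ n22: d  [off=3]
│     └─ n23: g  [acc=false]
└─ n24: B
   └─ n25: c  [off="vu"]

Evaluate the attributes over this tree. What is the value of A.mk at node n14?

17

1. n1.depth = "yr"  ["yr"]
2. n2.acc = true  [terminal]
3. n1.off = 23  [len(A.depth) + 21]
4. n1.mk = 21  [len(A.depth) + 19]
5. n3.fin = 16  [A.mk - 5]
6. n3.pre = true  [A.mk > 20]
7. n5.off = "mu"  [terminal]
8. n6.off = 7  [terminal]
9. n7.sig = 7  [terminal]
10. n4.lim = 24  [a.sig + 17]
11. n4.idx = 22  [d.off + 15]
12. n9.depth = "yw"  ["yw"]
13. n10.acc = false  [terminal]
14. n11.depth = "n"  [if g.acc then A₀.depth else "n"]
15. n12.sig = -8  [terminal]
16. n11.off = -9  [-9]
17. n11.mk = 8  [a.sig * 3 + 32]
18. n13.off = 20  [terminal]
19. n9.off = 16  [16]
20. n9.mk = -3  [len(A₀.depth) - 5]
21. n8.lim = -1  [A.mk * -2 - 7]
22. n8.idx = 11  [A.off - 5]
23. n14.depth = "vx"  ["vx"]
24. n16.fin = 12  [12]
25. n16.pre = true  [true]
26. n17.ok = false  [terminal]
27. n18.off = -2  [terminal]
28. n16.idx = 27  [d.off * 2 + 31]
29. n19.fin = 20  [20]
30. n19.pre = true  [B₀.idx > 26]
31. n20.off = 16  [terminal]
32. n21.ok = true  [terminal]
33. n19.idx = 27  [27]
34. n22.off = 3  [terminal]
35. n15.lim = 6  [B₀.idx - 21]
36. n15.idx = -8  [B₀.idx - 35]
37. n23.acc = false  [terminal]
38. n14.off = 0  [S.lim + S.idx + 2]
39. n14.mk = 17  [S.lim * -1 + 23]
40. n3.idx = 15  [S₀.lim - 9]
41. n24.fin = -8  [-8]
42. n24.pre = true  [B₀.idx > 14]
43. n25.off = "vu"  [terminal]
44. n24.idx = 1  [B.fin * -1 - 7]
45. n0.lim = 24  [A.mk + 3]
46. n0.idx = 4  [4]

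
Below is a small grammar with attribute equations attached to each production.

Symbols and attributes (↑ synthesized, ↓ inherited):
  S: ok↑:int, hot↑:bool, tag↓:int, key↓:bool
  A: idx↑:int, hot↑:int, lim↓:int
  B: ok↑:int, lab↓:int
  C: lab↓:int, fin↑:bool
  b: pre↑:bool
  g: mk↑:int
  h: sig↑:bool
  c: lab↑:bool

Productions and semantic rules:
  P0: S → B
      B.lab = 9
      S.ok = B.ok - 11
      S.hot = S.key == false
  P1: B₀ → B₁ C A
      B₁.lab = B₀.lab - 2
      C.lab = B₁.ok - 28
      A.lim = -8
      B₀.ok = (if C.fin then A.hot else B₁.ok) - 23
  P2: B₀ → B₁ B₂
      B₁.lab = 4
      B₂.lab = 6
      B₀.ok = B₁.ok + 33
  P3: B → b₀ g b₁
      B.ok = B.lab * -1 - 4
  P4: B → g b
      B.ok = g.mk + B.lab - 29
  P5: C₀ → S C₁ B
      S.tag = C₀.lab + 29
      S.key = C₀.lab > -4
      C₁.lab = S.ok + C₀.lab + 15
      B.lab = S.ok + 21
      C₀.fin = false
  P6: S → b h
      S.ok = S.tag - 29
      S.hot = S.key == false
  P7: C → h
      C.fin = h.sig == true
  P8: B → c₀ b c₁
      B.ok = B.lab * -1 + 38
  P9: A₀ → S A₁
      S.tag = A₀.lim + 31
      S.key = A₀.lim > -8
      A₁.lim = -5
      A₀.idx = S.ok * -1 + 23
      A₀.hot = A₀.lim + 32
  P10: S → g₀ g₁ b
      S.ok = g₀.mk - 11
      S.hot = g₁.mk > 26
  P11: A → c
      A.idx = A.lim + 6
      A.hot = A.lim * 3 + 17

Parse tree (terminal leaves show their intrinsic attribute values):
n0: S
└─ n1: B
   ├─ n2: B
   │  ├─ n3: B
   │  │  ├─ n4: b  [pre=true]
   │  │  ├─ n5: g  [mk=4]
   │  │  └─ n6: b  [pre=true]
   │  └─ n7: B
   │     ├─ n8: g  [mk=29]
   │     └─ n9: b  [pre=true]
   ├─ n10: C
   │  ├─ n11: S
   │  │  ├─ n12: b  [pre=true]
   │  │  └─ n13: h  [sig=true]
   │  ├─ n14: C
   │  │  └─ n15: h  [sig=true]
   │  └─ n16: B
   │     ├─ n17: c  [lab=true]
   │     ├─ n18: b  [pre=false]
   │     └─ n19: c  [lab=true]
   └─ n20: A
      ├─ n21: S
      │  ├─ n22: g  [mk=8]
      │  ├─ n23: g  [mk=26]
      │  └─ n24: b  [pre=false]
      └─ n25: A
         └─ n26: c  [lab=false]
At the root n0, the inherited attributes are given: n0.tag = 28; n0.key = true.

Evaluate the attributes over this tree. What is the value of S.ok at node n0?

1. n0.tag = 28  [given at root]
2. n0.key = true  [given at root]
3. n1.lab = 9  [9]
4. n2.lab = 7  [B₀.lab - 2]
5. n3.lab = 4  [4]
6. n4.pre = true  [terminal]
7. n5.mk = 4  [terminal]
8. n6.pre = true  [terminal]
9. n3.ok = -8  [B.lab * -1 - 4]
10. n7.lab = 6  [6]
11. n8.mk = 29  [terminal]
12. n9.pre = true  [terminal]
13. n7.ok = 6  [g.mk + B.lab - 29]
14. n2.ok = 25  [B₁.ok + 33]
15. n10.lab = -3  [B₁.ok - 28]
16. n11.tag = 26  [C₀.lab + 29]
17. n11.key = true  [C₀.lab > -4]
18. n12.pre = true  [terminal]
19. n13.sig = true  [terminal]
20. n11.ok = -3  [S.tag - 29]
21. n11.hot = false  [S.key == false]
22. n14.lab = 9  [S.ok + C₀.lab + 15]
23. n15.sig = true  [terminal]
24. n14.fin = true  [h.sig == true]
25. n16.lab = 18  [S.ok + 21]
26. n17.lab = true  [terminal]
27. n18.pre = false  [terminal]
28. n19.lab = true  [terminal]
29. n16.ok = 20  [B.lab * -1 + 38]
30. n10.fin = false  [false]
31. n20.lim = -8  [-8]
32. n21.tag = 23  [A₀.lim + 31]
33. n21.key = false  [A₀.lim > -8]
34. n22.mk = 8  [terminal]
35. n23.mk = 26  [terminal]
36. n24.pre = false  [terminal]
37. n21.ok = -3  [g₀.mk - 11]
38. n21.hot = false  [g₁.mk > 26]
39. n25.lim = -5  [-5]
40. n26.lab = false  [terminal]
41. n25.idx = 1  [A.lim + 6]
42. n25.hot = 2  [A.lim * 3 + 17]
43. n20.idx = 26  [S.ok * -1 + 23]
44. n20.hot = 24  [A₀.lim + 32]
45. n1.ok = 2  [(if C.fin then A.hot else B₁.ok) - 23]
46. n0.ok = -9  [B.ok - 11]
47. n0.hot = false  [S.key == false]

-9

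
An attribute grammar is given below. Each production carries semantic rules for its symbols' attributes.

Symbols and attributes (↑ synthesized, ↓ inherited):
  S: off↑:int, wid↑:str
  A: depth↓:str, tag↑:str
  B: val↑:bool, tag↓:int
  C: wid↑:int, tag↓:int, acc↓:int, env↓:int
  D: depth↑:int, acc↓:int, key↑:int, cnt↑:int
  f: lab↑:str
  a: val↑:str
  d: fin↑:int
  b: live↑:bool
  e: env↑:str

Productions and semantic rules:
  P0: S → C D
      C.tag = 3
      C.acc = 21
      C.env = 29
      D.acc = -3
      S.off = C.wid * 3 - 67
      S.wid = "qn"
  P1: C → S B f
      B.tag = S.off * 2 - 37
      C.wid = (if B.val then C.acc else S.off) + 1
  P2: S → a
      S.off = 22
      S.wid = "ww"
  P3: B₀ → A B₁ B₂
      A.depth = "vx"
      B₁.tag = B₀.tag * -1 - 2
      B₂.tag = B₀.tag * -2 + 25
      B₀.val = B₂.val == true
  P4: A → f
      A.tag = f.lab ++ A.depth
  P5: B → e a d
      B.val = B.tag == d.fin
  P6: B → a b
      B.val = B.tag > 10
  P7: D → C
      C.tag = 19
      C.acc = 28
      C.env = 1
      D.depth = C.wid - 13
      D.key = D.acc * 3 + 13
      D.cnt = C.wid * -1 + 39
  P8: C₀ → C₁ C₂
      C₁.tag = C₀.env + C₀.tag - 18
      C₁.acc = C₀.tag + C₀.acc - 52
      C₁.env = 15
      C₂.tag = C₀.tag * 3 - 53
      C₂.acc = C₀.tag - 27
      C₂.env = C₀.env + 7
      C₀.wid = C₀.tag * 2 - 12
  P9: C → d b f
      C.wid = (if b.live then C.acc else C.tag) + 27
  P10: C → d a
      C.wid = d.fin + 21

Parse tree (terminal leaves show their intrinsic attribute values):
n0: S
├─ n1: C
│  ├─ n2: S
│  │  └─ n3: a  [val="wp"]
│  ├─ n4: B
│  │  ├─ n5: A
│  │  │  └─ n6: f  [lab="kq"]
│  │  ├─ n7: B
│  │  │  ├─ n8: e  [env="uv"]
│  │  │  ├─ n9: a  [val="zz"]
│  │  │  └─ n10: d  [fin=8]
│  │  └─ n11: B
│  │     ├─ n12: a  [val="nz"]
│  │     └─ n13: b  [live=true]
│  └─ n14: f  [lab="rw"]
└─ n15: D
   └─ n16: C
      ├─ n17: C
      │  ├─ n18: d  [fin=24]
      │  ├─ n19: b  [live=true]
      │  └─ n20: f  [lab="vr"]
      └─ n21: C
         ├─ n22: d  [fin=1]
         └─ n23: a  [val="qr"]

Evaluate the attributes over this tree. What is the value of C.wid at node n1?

1. n1.tag = 3  [3]
2. n1.acc = 21  [21]
3. n1.env = 29  [29]
4. n3.val = "wp"  [terminal]
5. n2.off = 22  [22]
6. n2.wid = "ww"  ["ww"]
7. n4.tag = 7  [S.off * 2 - 37]
8. n5.depth = "vx"  ["vx"]
9. n6.lab = "kq"  [terminal]
10. n5.tag = "kqvx"  [f.lab ++ A.depth]
11. n7.tag = -9  [B₀.tag * -1 - 2]
12. n8.env = "uv"  [terminal]
13. n9.val = "zz"  [terminal]
14. n10.fin = 8  [terminal]
15. n7.val = false  [B.tag == d.fin]
16. n11.tag = 11  [B₀.tag * -2 + 25]
17. n12.val = "nz"  [terminal]
18. n13.live = true  [terminal]
19. n11.val = true  [B.tag > 10]
20. n4.val = true  [B₂.val == true]
21. n14.lab = "rw"  [terminal]
22. n1.wid = 22  [(if B.val then C.acc else S.off) + 1]
23. n15.acc = -3  [-3]
24. n16.tag = 19  [19]
25. n16.acc = 28  [28]
26. n16.env = 1  [1]
27. n17.tag = 2  [C₀.env + C₀.tag - 18]
28. n17.acc = -5  [C₀.tag + C₀.acc - 52]
29. n17.env = 15  [15]
30. n18.fin = 24  [terminal]
31. n19.live = true  [terminal]
32. n20.lab = "vr"  [terminal]
33. n17.wid = 22  [(if b.live then C.acc else C.tag) + 27]
34. n21.tag = 4  [C₀.tag * 3 - 53]
35. n21.acc = -8  [C₀.tag - 27]
36. n21.env = 8  [C₀.env + 7]
37. n22.fin = 1  [terminal]
38. n23.val = "qr"  [terminal]
39. n21.wid = 22  [d.fin + 21]
40. n16.wid = 26  [C₀.tag * 2 - 12]
41. n15.depth = 13  [C.wid - 13]
42. n15.key = 4  [D.acc * 3 + 13]
43. n15.cnt = 13  [C.wid * -1 + 39]
44. n0.off = -1  [C.wid * 3 - 67]
45. n0.wid = "qn"  ["qn"]

22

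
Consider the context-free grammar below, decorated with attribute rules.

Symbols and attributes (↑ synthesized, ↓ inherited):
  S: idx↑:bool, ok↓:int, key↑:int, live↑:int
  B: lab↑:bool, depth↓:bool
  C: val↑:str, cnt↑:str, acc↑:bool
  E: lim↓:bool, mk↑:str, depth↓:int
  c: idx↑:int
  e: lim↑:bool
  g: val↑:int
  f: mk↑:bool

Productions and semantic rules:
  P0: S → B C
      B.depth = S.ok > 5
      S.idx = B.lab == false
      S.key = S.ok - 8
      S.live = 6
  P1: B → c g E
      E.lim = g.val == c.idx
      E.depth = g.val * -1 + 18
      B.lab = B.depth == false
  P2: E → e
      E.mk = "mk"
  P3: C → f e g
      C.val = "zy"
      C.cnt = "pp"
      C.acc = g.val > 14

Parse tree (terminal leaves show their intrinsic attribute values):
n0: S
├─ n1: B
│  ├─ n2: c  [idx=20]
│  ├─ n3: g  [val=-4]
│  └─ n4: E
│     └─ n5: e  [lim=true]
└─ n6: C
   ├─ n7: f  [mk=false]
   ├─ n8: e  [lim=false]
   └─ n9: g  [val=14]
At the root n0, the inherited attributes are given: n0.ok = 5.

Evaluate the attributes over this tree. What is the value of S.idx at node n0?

1. n0.ok = 5  [given at root]
2. n1.depth = false  [S.ok > 5]
3. n2.idx = 20  [terminal]
4. n3.val = -4  [terminal]
5. n4.lim = false  [g.val == c.idx]
6. n4.depth = 22  [g.val * -1 + 18]
7. n5.lim = true  [terminal]
8. n4.mk = "mk"  ["mk"]
9. n1.lab = true  [B.depth == false]
10. n7.mk = false  [terminal]
11. n8.lim = false  [terminal]
12. n9.val = 14  [terminal]
13. n6.val = "zy"  ["zy"]
14. n6.cnt = "pp"  ["pp"]
15. n6.acc = false  [g.val > 14]
16. n0.idx = false  [B.lab == false]
17. n0.key = -3  [S.ok - 8]
18. n0.live = 6  [6]

false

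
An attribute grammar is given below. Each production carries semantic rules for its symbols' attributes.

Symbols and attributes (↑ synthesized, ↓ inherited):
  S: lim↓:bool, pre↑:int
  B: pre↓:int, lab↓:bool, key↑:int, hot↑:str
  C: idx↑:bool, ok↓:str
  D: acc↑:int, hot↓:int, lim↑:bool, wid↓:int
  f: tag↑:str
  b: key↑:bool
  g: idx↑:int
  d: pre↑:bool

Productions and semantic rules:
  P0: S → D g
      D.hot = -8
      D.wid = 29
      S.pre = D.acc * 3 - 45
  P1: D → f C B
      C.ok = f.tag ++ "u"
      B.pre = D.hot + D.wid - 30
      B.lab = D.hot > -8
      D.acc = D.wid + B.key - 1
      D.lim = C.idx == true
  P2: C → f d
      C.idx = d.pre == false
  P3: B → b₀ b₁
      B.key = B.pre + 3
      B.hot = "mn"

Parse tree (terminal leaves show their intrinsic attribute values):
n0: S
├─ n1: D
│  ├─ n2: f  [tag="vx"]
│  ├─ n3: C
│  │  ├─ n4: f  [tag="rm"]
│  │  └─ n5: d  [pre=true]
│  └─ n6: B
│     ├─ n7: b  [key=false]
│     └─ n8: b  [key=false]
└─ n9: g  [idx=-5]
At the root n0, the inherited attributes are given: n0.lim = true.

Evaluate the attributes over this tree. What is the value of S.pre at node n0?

1. n0.lim = true  [given at root]
2. n1.hot = -8  [-8]
3. n1.wid = 29  [29]
4. n2.tag = "vx"  [terminal]
5. n3.ok = "vxu"  [f.tag ++ "u"]
6. n4.tag = "rm"  [terminal]
7. n5.pre = true  [terminal]
8. n3.idx = false  [d.pre == false]
9. n6.pre = -9  [D.hot + D.wid - 30]
10. n6.lab = false  [D.hot > -8]
11. n7.key = false  [terminal]
12. n8.key = false  [terminal]
13. n6.key = -6  [B.pre + 3]
14. n6.hot = "mn"  ["mn"]
15. n1.acc = 22  [D.wid + B.key - 1]
16. n1.lim = false  [C.idx == true]
17. n9.idx = -5  [terminal]
18. n0.pre = 21  [D.acc * 3 - 45]

21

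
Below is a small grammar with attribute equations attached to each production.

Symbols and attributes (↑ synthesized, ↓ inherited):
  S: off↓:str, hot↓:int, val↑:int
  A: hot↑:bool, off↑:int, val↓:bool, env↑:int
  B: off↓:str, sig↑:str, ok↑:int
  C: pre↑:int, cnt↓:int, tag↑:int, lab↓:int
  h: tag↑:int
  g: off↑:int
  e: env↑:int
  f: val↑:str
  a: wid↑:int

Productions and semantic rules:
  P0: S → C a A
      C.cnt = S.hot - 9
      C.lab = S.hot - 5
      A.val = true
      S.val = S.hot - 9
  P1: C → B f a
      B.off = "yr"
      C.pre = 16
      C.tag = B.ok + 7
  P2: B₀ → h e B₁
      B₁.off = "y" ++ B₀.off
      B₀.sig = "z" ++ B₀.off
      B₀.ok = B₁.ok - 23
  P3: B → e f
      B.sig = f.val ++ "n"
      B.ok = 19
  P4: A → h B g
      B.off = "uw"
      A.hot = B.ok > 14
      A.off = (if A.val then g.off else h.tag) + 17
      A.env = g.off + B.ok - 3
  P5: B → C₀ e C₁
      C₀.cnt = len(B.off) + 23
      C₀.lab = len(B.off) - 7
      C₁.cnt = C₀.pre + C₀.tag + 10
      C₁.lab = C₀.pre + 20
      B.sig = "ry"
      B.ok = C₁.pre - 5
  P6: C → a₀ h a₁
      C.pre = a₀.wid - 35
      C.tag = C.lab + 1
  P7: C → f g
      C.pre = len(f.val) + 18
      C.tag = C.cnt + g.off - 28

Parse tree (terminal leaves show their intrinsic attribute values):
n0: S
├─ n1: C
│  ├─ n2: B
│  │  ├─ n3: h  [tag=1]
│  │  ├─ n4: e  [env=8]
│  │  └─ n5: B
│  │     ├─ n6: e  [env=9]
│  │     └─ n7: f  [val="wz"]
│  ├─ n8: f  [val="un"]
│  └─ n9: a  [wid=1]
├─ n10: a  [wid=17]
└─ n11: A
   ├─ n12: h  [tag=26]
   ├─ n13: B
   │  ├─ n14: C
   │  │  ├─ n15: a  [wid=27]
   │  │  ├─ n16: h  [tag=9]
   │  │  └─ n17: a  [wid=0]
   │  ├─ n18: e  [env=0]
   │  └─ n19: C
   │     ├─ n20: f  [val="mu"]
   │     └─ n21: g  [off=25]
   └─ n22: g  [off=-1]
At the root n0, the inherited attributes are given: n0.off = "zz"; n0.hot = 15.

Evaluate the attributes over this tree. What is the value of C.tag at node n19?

1. n0.off = "zz"  [given at root]
2. n0.hot = 15  [given at root]
3. n1.cnt = 6  [S.hot - 9]
4. n1.lab = 10  [S.hot - 5]
5. n2.off = "yr"  ["yr"]
6. n3.tag = 1  [terminal]
7. n4.env = 8  [terminal]
8. n5.off = "yyr"  ["y" ++ B₀.off]
9. n6.env = 9  [terminal]
10. n7.val = "wz"  [terminal]
11. n5.sig = "wzn"  [f.val ++ "n"]
12. n5.ok = 19  [19]
13. n2.sig = "zyr"  ["z" ++ B₀.off]
14. n2.ok = -4  [B₁.ok - 23]
15. n8.val = "un"  [terminal]
16. n9.wid = 1  [terminal]
17. n1.pre = 16  [16]
18. n1.tag = 3  [B.ok + 7]
19. n10.wid = 17  [terminal]
20. n11.val = true  [true]
21. n12.tag = 26  [terminal]
22. n13.off = "uw"  ["uw"]
23. n14.cnt = 25  [len(B.off) + 23]
24. n14.lab = -5  [len(B.off) - 7]
25. n15.wid = 27  [terminal]
26. n16.tag = 9  [terminal]
27. n17.wid = 0  [terminal]
28. n14.pre = -8  [a₀.wid - 35]
29. n14.tag = -4  [C.lab + 1]
30. n18.env = 0  [terminal]
31. n19.cnt = -2  [C₀.pre + C₀.tag + 10]
32. n19.lab = 12  [C₀.pre + 20]
33. n20.val = "mu"  [terminal]
34. n21.off = 25  [terminal]
35. n19.pre = 20  [len(f.val) + 18]
36. n19.tag = -5  [C.cnt + g.off - 28]
37. n13.sig = "ry"  ["ry"]
38. n13.ok = 15  [C₁.pre - 5]
39. n22.off = -1  [terminal]
40. n11.hot = true  [B.ok > 14]
41. n11.off = 16  [(if A.val then g.off else h.tag) + 17]
42. n11.env = 11  [g.off + B.ok - 3]
43. n0.val = 6  [S.hot - 9]

-5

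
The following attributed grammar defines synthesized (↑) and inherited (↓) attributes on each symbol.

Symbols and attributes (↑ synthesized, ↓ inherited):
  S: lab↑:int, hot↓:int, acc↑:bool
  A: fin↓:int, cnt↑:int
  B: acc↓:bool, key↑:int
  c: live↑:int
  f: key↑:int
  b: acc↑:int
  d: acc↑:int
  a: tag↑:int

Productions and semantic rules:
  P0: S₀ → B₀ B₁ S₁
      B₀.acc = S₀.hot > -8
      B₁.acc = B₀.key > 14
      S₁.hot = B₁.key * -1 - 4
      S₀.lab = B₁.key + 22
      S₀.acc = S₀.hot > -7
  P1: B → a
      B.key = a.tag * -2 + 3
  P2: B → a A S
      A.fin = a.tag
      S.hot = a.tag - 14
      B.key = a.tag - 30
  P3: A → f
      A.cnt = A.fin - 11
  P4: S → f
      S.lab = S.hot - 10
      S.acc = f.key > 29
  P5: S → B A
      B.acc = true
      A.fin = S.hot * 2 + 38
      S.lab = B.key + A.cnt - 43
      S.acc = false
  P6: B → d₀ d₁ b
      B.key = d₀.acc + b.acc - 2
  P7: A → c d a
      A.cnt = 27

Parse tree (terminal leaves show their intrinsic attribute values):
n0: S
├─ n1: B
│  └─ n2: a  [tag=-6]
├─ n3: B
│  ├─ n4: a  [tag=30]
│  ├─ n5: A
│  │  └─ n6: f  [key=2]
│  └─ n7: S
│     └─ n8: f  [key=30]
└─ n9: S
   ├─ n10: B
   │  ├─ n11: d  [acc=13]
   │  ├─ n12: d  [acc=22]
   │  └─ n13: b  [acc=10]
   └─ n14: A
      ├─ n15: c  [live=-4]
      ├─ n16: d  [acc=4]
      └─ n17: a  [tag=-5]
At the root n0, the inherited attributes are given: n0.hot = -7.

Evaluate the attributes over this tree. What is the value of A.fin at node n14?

30

1. n0.hot = -7  [given at root]
2. n1.acc = true  [S₀.hot > -8]
3. n2.tag = -6  [terminal]
4. n1.key = 15  [a.tag * -2 + 3]
5. n3.acc = true  [B₀.key > 14]
6. n4.tag = 30  [terminal]
7. n5.fin = 30  [a.tag]
8. n6.key = 2  [terminal]
9. n5.cnt = 19  [A.fin - 11]
10. n7.hot = 16  [a.tag - 14]
11. n8.key = 30  [terminal]
12. n7.lab = 6  [S.hot - 10]
13. n7.acc = true  [f.key > 29]
14. n3.key = 0  [a.tag - 30]
15. n9.hot = -4  [B₁.key * -1 - 4]
16. n10.acc = true  [true]
17. n11.acc = 13  [terminal]
18. n12.acc = 22  [terminal]
19. n13.acc = 10  [terminal]
20. n10.key = 21  [d₀.acc + b.acc - 2]
21. n14.fin = 30  [S.hot * 2 + 38]
22. n15.live = -4  [terminal]
23. n16.acc = 4  [terminal]
24. n17.tag = -5  [terminal]
25. n14.cnt = 27  [27]
26. n9.lab = 5  [B.key + A.cnt - 43]
27. n9.acc = false  [false]
28. n0.lab = 22  [B₁.key + 22]
29. n0.acc = false  [S₀.hot > -7]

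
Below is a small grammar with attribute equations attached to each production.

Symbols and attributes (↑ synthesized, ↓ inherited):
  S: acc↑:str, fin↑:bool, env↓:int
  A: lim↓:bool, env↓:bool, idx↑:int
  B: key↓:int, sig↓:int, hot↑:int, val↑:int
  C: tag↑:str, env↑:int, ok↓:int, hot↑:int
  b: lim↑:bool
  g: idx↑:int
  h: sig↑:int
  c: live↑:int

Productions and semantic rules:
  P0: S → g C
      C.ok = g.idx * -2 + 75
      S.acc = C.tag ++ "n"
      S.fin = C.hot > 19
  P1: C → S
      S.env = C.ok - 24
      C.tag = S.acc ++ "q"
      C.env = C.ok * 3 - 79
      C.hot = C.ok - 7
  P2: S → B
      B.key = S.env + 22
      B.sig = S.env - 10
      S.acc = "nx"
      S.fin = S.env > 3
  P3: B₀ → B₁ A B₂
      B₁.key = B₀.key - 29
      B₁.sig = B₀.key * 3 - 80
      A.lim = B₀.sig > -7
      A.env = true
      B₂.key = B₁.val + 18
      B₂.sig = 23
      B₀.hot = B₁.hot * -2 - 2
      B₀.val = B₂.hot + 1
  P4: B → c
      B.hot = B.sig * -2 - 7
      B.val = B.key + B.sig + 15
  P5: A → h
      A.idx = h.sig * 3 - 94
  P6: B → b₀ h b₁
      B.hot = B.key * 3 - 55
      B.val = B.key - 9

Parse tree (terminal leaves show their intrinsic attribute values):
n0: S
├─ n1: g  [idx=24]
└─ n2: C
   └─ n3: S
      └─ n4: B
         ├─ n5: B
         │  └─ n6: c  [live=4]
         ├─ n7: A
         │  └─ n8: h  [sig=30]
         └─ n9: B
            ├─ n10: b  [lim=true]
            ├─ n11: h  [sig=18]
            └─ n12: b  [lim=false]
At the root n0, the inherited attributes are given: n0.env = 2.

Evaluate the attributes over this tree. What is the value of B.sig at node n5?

-5

1. n0.env = 2  [given at root]
2. n1.idx = 24  [terminal]
3. n2.ok = 27  [g.idx * -2 + 75]
4. n3.env = 3  [C.ok - 24]
5. n4.key = 25  [S.env + 22]
6. n4.sig = -7  [S.env - 10]
7. n5.key = -4  [B₀.key - 29]
8. n5.sig = -5  [B₀.key * 3 - 80]
9. n6.live = 4  [terminal]
10. n5.hot = 3  [B.sig * -2 - 7]
11. n5.val = 6  [B.key + B.sig + 15]
12. n7.lim = false  [B₀.sig > -7]
13. n7.env = true  [true]
14. n8.sig = 30  [terminal]
15. n7.idx = -4  [h.sig * 3 - 94]
16. n9.key = 24  [B₁.val + 18]
17. n9.sig = 23  [23]
18. n10.lim = true  [terminal]
19. n11.sig = 18  [terminal]
20. n12.lim = false  [terminal]
21. n9.hot = 17  [B.key * 3 - 55]
22. n9.val = 15  [B.key - 9]
23. n4.hot = -8  [B₁.hot * -2 - 2]
24. n4.val = 18  [B₂.hot + 1]
25. n3.acc = "nx"  ["nx"]
26. n3.fin = false  [S.env > 3]
27. n2.tag = "nxq"  [S.acc ++ "q"]
28. n2.env = 2  [C.ok * 3 - 79]
29. n2.hot = 20  [C.ok - 7]
30. n0.acc = "nxqn"  [C.tag ++ "n"]
31. n0.fin = true  [C.hot > 19]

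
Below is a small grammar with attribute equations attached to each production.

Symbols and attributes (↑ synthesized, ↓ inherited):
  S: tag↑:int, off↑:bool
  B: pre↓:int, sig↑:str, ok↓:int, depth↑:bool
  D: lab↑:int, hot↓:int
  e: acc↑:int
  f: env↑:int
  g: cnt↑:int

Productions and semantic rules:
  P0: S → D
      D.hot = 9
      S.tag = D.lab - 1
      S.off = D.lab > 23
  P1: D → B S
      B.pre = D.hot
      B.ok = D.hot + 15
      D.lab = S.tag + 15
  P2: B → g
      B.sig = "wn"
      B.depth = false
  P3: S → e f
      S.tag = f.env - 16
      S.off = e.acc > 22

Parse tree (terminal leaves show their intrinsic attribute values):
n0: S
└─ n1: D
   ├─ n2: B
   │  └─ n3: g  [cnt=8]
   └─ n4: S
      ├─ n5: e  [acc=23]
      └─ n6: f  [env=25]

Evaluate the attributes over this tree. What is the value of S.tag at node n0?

1. n1.hot = 9  [9]
2. n2.pre = 9  [D.hot]
3. n2.ok = 24  [D.hot + 15]
4. n3.cnt = 8  [terminal]
5. n2.sig = "wn"  ["wn"]
6. n2.depth = false  [false]
7. n5.acc = 23  [terminal]
8. n6.env = 25  [terminal]
9. n4.tag = 9  [f.env - 16]
10. n4.off = true  [e.acc > 22]
11. n1.lab = 24  [S.tag + 15]
12. n0.tag = 23  [D.lab - 1]
13. n0.off = true  [D.lab > 23]

23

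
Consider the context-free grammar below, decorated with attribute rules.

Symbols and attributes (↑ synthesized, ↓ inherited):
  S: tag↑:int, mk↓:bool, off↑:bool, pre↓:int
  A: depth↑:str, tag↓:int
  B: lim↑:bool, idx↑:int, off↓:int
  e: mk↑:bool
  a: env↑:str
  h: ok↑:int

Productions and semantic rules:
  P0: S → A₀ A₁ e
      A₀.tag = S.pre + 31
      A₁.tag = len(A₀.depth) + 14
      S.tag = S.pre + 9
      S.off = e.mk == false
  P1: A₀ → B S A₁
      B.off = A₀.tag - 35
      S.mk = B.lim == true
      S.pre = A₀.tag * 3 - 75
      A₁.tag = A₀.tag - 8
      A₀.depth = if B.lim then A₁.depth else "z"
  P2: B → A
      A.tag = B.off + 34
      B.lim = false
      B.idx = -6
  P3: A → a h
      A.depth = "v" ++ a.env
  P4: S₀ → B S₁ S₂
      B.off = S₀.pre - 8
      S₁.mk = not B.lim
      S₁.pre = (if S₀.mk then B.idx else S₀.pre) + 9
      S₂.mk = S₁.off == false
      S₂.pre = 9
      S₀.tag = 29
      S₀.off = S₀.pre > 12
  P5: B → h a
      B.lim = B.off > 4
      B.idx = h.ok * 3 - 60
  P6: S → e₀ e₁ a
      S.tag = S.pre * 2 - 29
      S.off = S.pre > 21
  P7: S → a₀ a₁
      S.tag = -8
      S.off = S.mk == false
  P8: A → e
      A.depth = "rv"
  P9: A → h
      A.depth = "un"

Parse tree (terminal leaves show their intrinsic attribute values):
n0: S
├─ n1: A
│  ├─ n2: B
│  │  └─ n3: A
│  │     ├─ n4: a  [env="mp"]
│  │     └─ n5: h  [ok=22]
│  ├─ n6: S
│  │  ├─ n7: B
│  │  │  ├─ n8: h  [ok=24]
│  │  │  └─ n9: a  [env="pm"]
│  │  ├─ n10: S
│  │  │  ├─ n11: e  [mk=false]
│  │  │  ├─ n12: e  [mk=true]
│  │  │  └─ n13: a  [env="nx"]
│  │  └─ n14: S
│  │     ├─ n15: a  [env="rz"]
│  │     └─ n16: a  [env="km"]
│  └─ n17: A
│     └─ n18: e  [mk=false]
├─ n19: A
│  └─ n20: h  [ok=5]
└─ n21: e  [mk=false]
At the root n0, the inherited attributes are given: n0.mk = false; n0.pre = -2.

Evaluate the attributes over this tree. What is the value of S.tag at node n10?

1. n0.mk = false  [given at root]
2. n0.pre = -2  [given at root]
3. n1.tag = 29  [S.pre + 31]
4. n2.off = -6  [A₀.tag - 35]
5. n3.tag = 28  [B.off + 34]
6. n4.env = "mp"  [terminal]
7. n5.ok = 22  [terminal]
8. n3.depth = "vmp"  ["v" ++ a.env]
9. n2.lim = false  [false]
10. n2.idx = -6  [-6]
11. n6.mk = false  [B.lim == true]
12. n6.pre = 12  [A₀.tag * 3 - 75]
13. n7.off = 4  [S₀.pre - 8]
14. n8.ok = 24  [terminal]
15. n9.env = "pm"  [terminal]
16. n7.lim = false  [B.off > 4]
17. n7.idx = 12  [h.ok * 3 - 60]
18. n10.mk = true  [not B.lim]
19. n10.pre = 21  [(if S₀.mk then B.idx else S₀.pre) + 9]
20. n11.mk = false  [terminal]
21. n12.mk = true  [terminal]
22. n13.env = "nx"  [terminal]
23. n10.tag = 13  [S.pre * 2 - 29]
24. n10.off = false  [S.pre > 21]
25. n14.mk = true  [S₁.off == false]
26. n14.pre = 9  [9]
27. n15.env = "rz"  [terminal]
28. n16.env = "km"  [terminal]
29. n14.tag = -8  [-8]
30. n14.off = false  [S.mk == false]
31. n6.tag = 29  [29]
32. n6.off = false  [S₀.pre > 12]
33. n17.tag = 21  [A₀.tag - 8]
34. n18.mk = false  [terminal]
35. n17.depth = "rv"  ["rv"]
36. n1.depth = "z"  [if B.lim then A₁.depth else "z"]
37. n19.tag = 15  [len(A₀.depth) + 14]
38. n20.ok = 5  [terminal]
39. n19.depth = "un"  ["un"]
40. n21.mk = false  [terminal]
41. n0.tag = 7  [S.pre + 9]
42. n0.off = true  [e.mk == false]

13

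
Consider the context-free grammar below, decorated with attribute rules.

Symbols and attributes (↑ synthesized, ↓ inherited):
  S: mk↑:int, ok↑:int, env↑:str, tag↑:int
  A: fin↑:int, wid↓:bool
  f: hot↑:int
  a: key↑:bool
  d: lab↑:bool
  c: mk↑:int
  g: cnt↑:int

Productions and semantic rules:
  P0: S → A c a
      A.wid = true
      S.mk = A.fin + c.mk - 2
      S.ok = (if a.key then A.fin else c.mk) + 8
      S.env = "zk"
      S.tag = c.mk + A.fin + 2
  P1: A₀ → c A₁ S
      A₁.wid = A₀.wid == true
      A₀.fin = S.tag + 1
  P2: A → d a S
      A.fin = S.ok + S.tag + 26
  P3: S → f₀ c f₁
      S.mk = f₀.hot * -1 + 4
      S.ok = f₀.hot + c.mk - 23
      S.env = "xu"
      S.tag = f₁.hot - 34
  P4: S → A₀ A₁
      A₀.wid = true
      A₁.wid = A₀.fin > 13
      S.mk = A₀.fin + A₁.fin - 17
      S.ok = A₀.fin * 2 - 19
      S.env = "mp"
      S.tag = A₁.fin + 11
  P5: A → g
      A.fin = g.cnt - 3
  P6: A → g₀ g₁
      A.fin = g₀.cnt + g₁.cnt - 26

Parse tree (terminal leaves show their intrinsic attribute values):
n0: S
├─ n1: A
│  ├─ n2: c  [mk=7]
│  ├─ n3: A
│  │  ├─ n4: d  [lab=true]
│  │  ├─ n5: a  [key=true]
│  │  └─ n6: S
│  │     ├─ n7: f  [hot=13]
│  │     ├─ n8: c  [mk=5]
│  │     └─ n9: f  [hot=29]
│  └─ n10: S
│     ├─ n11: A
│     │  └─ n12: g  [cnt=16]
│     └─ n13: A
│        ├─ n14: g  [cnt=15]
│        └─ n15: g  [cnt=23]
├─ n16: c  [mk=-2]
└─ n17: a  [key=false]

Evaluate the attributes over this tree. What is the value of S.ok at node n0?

1. n1.wid = true  [true]
2. n2.mk = 7  [terminal]
3. n3.wid = true  [A₀.wid == true]
4. n4.lab = true  [terminal]
5. n5.key = true  [terminal]
6. n7.hot = 13  [terminal]
7. n8.mk = 5  [terminal]
8. n9.hot = 29  [terminal]
9. n6.mk = -9  [f₀.hot * -1 + 4]
10. n6.ok = -5  [f₀.hot + c.mk - 23]
11. n6.env = "xu"  ["xu"]
12. n6.tag = -5  [f₁.hot - 34]
13. n3.fin = 16  [S.ok + S.tag + 26]
14. n11.wid = true  [true]
15. n12.cnt = 16  [terminal]
16. n11.fin = 13  [g.cnt - 3]
17. n13.wid = false  [A₀.fin > 13]
18. n14.cnt = 15  [terminal]
19. n15.cnt = 23  [terminal]
20. n13.fin = 12  [g₀.cnt + g₁.cnt - 26]
21. n10.mk = 8  [A₀.fin + A₁.fin - 17]
22. n10.ok = 7  [A₀.fin * 2 - 19]
23. n10.env = "mp"  ["mp"]
24. n10.tag = 23  [A₁.fin + 11]
25. n1.fin = 24  [S.tag + 1]
26. n16.mk = -2  [terminal]
27. n17.key = false  [terminal]
28. n0.mk = 20  [A.fin + c.mk - 2]
29. n0.ok = 6  [(if a.key then A.fin else c.mk) + 8]
30. n0.env = "zk"  ["zk"]
31. n0.tag = 24  [c.mk + A.fin + 2]

6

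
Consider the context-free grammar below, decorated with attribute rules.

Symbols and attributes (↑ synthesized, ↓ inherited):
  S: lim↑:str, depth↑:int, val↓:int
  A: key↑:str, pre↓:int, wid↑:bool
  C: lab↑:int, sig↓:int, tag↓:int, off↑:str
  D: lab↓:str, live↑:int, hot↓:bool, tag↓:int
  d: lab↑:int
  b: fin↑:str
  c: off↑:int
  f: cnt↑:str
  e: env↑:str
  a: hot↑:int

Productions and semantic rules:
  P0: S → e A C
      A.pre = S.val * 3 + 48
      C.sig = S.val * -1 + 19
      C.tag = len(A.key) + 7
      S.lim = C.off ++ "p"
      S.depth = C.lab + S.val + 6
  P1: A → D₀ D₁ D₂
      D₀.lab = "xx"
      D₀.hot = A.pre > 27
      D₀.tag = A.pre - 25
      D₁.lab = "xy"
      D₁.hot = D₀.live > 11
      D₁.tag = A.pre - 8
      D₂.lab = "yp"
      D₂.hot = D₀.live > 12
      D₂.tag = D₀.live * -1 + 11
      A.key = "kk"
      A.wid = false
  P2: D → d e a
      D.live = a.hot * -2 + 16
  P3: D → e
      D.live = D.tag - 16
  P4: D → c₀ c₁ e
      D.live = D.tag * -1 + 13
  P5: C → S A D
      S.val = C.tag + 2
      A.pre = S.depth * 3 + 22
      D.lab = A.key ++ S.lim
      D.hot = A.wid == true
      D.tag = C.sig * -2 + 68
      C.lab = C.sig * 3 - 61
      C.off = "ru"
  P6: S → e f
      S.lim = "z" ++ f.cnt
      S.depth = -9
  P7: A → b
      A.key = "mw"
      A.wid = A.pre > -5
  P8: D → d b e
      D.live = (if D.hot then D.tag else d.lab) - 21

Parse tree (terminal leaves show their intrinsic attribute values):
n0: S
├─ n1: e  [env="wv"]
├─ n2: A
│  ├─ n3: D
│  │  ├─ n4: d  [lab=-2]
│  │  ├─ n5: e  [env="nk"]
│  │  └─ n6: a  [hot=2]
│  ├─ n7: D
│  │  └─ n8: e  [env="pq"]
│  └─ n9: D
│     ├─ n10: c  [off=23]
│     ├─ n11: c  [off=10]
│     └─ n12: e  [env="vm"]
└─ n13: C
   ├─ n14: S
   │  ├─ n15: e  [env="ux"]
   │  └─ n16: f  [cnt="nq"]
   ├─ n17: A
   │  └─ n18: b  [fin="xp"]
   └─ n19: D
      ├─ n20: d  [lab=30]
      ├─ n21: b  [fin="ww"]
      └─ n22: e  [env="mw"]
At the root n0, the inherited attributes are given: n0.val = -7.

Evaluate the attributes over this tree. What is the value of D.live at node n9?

1. n0.val = -7  [given at root]
2. n1.env = "wv"  [terminal]
3. n2.pre = 27  [S.val * 3 + 48]
4. n3.lab = "xx"  ["xx"]
5. n3.hot = false  [A.pre > 27]
6. n3.tag = 2  [A.pre - 25]
7. n4.lab = -2  [terminal]
8. n5.env = "nk"  [terminal]
9. n6.hot = 2  [terminal]
10. n3.live = 12  [a.hot * -2 + 16]
11. n7.lab = "xy"  ["xy"]
12. n7.hot = true  [D₀.live > 11]
13. n7.tag = 19  [A.pre - 8]
14. n8.env = "pq"  [terminal]
15. n7.live = 3  [D.tag - 16]
16. n9.lab = "yp"  ["yp"]
17. n9.hot = false  [D₀.live > 12]
18. n9.tag = -1  [D₀.live * -1 + 11]
19. n10.off = 23  [terminal]
20. n11.off = 10  [terminal]
21. n12.env = "vm"  [terminal]
22. n9.live = 14  [D.tag * -1 + 13]
23. n2.key = "kk"  ["kk"]
24. n2.wid = false  [false]
25. n13.sig = 26  [S.val * -1 + 19]
26. n13.tag = 9  [len(A.key) + 7]
27. n14.val = 11  [C.tag + 2]
28. n15.env = "ux"  [terminal]
29. n16.cnt = "nq"  [terminal]
30. n14.lim = "znq"  ["z" ++ f.cnt]
31. n14.depth = -9  [-9]
32. n17.pre = -5  [S.depth * 3 + 22]
33. n18.fin = "xp"  [terminal]
34. n17.key = "mw"  ["mw"]
35. n17.wid = false  [A.pre > -5]
36. n19.lab = "mwznq"  [A.key ++ S.lim]
37. n19.hot = false  [A.wid == true]
38. n19.tag = 16  [C.sig * -2 + 68]
39. n20.lab = 30  [terminal]
40. n21.fin = "ww"  [terminal]
41. n22.env = "mw"  [terminal]
42. n19.live = 9  [(if D.hot then D.tag else d.lab) - 21]
43. n13.lab = 17  [C.sig * 3 - 61]
44. n13.off = "ru"  ["ru"]
45. n0.lim = "rup"  [C.off ++ "p"]
46. n0.depth = 16  [C.lab + S.val + 6]

14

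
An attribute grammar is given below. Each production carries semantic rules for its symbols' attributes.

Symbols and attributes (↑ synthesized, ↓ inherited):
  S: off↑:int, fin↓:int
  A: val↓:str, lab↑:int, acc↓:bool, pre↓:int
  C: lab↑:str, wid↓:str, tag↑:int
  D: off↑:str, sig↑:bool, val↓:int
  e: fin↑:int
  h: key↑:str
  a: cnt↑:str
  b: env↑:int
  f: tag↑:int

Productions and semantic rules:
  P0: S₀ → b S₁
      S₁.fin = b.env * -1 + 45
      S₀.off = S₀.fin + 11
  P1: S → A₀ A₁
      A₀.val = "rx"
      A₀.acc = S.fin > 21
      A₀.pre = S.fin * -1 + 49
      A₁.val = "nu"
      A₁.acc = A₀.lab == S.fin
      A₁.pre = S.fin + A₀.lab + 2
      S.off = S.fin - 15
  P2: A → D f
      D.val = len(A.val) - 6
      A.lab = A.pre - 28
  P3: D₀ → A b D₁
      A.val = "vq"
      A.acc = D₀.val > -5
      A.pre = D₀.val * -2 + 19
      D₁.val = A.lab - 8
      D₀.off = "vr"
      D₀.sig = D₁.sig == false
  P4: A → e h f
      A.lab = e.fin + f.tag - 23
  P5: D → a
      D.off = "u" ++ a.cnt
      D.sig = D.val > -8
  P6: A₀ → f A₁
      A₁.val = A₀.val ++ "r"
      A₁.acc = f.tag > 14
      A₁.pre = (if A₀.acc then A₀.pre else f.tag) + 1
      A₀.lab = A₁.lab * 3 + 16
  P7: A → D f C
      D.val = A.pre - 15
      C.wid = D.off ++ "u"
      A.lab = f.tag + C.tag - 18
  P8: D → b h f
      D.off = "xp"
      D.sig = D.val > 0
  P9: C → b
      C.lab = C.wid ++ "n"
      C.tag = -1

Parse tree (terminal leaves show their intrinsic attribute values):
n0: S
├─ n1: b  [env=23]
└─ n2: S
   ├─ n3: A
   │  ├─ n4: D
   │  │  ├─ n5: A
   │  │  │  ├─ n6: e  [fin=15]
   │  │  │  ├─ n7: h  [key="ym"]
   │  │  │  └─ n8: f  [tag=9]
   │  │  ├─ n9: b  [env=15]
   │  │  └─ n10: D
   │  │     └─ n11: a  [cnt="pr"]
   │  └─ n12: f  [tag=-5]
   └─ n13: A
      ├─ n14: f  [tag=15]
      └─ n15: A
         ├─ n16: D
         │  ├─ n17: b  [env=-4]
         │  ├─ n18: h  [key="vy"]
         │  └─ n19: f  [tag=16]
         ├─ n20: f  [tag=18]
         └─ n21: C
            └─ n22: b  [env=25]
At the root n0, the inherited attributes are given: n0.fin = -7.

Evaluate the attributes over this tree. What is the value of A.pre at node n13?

23

1. n0.fin = -7  [given at root]
2. n1.env = 23  [terminal]
3. n2.fin = 22  [b.env * -1 + 45]
4. n3.val = "rx"  ["rx"]
5. n3.acc = true  [S.fin > 21]
6. n3.pre = 27  [S.fin * -1 + 49]
7. n4.val = -4  [len(A.val) - 6]
8. n5.val = "vq"  ["vq"]
9. n5.acc = true  [D₀.val > -5]
10. n5.pre = 27  [D₀.val * -2 + 19]
11. n6.fin = 15  [terminal]
12. n7.key = "ym"  [terminal]
13. n8.tag = 9  [terminal]
14. n5.lab = 1  [e.fin + f.tag - 23]
15. n9.env = 15  [terminal]
16. n10.val = -7  [A.lab - 8]
17. n11.cnt = "pr"  [terminal]
18. n10.off = "upr"  ["u" ++ a.cnt]
19. n10.sig = true  [D.val > -8]
20. n4.off = "vr"  ["vr"]
21. n4.sig = false  [D₁.sig == false]
22. n12.tag = -5  [terminal]
23. n3.lab = -1  [A.pre - 28]
24. n13.val = "nu"  ["nu"]
25. n13.acc = false  [A₀.lab == S.fin]
26. n13.pre = 23  [S.fin + A₀.lab + 2]
27. n14.tag = 15  [terminal]
28. n15.val = "nur"  [A₀.val ++ "r"]
29. n15.acc = true  [f.tag > 14]
30. n15.pre = 16  [(if A₀.acc then A₀.pre else f.tag) + 1]
31. n16.val = 1  [A.pre - 15]
32. n17.env = -4  [terminal]
33. n18.key = "vy"  [terminal]
34. n19.tag = 16  [terminal]
35. n16.off = "xp"  ["xp"]
36. n16.sig = true  [D.val > 0]
37. n20.tag = 18  [terminal]
38. n21.wid = "xpu"  [D.off ++ "u"]
39. n22.env = 25  [terminal]
40. n21.lab = "xpun"  [C.wid ++ "n"]
41. n21.tag = -1  [-1]
42. n15.lab = -1  [f.tag + C.tag - 18]
43. n13.lab = 13  [A₁.lab * 3 + 16]
44. n2.off = 7  [S.fin - 15]
45. n0.off = 4  [S₀.fin + 11]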